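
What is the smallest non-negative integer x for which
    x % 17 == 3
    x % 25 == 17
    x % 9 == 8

The moduli are pairwise coprime; N = 17·25·9 = 3825.
N/17 = 225; 225 ≡ 4 (mod 17); 4·13 ≡ 1, so inverse 13.
N/25 = 153; 153 ≡ 3 (mod 25); 3·17 ≡ 1, so inverse 17.
N/9 = 425; 425 ≡ 2 (mod 9); 2·5 ≡ 1, so inverse 5.
x ≡ 3·225·13 + 17·153·17 + 8·425·5 = 69992.
69992 mod 3825 = 1142.

1142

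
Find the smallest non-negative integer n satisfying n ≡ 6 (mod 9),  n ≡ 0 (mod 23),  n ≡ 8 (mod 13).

1932

From n ≡ 6 (mod 9) write n = 6 + 9t. Substituting into n ≡ 0 (mod 23) gives 9t ≡ 17 (mod 23), and since 9⁻¹ ≡ 18 (mod 23), t ≡ 7. Hence n ≡ 6 + 9·7 = 69 (mod 207).
From n ≡ 69 (mod 207) write n = 69 + 207t. Substituting into n ≡ 8 (mod 13) gives 207t ≡ 4 (mod 13), and since 12⁻¹ ≡ 12 (mod 13), t ≡ 9. Hence n ≡ 69 + 207·9 = 1932 (mod 2691).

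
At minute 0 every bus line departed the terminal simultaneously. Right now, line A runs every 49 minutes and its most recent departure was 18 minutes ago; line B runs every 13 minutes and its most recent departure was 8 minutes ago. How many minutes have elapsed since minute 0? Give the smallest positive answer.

From t ≡ 18 (mod 49) write t = 18 + 49s. Substituting into t ≡ 8 (mod 13) gives 49s ≡ 3 (mod 13), and since 10⁻¹ ≡ 4 (mod 13), s ≡ 12. Hence t ≡ 18 + 49·12 = 606 (mod 637).

606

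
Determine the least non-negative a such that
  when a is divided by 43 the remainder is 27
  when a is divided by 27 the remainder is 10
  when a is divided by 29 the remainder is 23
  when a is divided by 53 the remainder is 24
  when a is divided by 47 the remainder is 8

77941612

The moduli are pairwise coprime; N = 43·27·29·53·47 = 83869479.
N/43 = 1950453; 1950453 ≡ 16 (mod 43); 16·35 ≡ 1, so inverse 35.
N/27 = 3106277; 3106277 ≡ 8 (mod 27); 8·17 ≡ 1, so inverse 17.
N/29 = 2892051; 2892051 ≡ 26 (mod 29); 26·19 ≡ 1, so inverse 19.
N/53 = 1582443; 1582443 ≡ 22 (mod 53); 22·41 ≡ 1, so inverse 41.
N/47 = 1784457; 1784457 ≡ 8 (mod 47); 8·6 ≡ 1, so inverse 6.
a ≡ 27·1950453·35 + 10·3106277·17 + 23·2892051·19 + 24·1582443·41 + 8·1784457·6 = 5277849310.
5277849310 mod 83869479 = 77941612.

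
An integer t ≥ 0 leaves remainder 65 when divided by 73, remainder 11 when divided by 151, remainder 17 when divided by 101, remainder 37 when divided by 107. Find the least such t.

36448089

The moduli are pairwise coprime; N = 73·151·101·107 = 119125561.
N/73 = 1631857; 1631857 ≡ 15 (mod 73); 15·39 ≡ 1, so inverse 39.
N/151 = 788911; 788911 ≡ 87 (mod 151); 87·92 ≡ 1, so inverse 92.
N/101 = 1179461; 1179461 ≡ 84 (mod 101); 84·95 ≡ 1, so inverse 95.
N/107 = 1113323; 1113323 ≡ 95 (mod 107); 95·98 ≡ 1, so inverse 98.
t ≡ 65·1631857·39 + 11·788911·92 + 17·1179461·95 + 37·1113323·98 = 10876874140.
10876874140 mod 119125561 = 36448089.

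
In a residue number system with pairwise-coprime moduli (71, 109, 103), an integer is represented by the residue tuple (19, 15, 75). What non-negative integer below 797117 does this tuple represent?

Combine the congruences pairwise.
From x ≡ 19 (mod 71) write x = 19 + 71t. Substituting into x ≡ 15 (mod 109) gives 71t ≡ 105 (mod 109), and since 71⁻¹ ≡ 43 (mod 109), t ≡ 46. Hence x ≡ 19 + 71·46 = 3285 (mod 7739).
From x ≡ 3285 (mod 7739) write x = 3285 + 7739t. Substituting into x ≡ 75 (mod 103) gives 7739t ≡ 86 (mod 103), and since 14⁻¹ ≡ 81 (mod 103), t ≡ 65. Hence x ≡ 3285 + 7739·65 = 506320 (mod 797117).

506320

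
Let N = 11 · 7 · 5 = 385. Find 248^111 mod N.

237

Mod 11: 248 ≡ 6; by Fermat, exponent reduces to 111 mod 10 = 1; 6^1 ≡ 6 (mod 11).
Mod 7: 248 ≡ 3; by Fermat, exponent reduces to 111 mod 6 = 3; 3^3 ≡ 6 (mod 7).
Mod 5: 248 ≡ 3; by Fermat, exponent reduces to 111 mod 4 = 3; 3^3 ≡ 2 (mod 5).
Combine by CRT: x ≡ 6 (mod 11), x ≡ 6 (mod 7), x ≡ 2 (mod 5) ⇒ x ≡ 237 (mod 385).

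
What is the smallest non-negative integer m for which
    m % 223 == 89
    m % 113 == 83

535

From m ≡ 89 (mod 223) write m = 89 + 223t. Substituting into m ≡ 83 (mod 113) gives 223t ≡ 107 (mod 113), and since 110⁻¹ ≡ 75 (mod 113), t ≡ 2. Hence m ≡ 89 + 223·2 = 535 (mod 25199).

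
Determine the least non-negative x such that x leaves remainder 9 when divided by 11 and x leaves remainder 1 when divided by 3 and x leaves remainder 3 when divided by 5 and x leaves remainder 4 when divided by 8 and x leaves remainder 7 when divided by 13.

2308

The moduli are pairwise coprime; N = 11·3·5·8·13 = 17160.
N/11 = 1560; 1560 ≡ 9 (mod 11); 9·5 ≡ 1, so inverse 5.
N/3 = 5720; 5720 ≡ 2 (mod 3); 2·2 ≡ 1, so inverse 2.
N/5 = 3432; 3432 ≡ 2 (mod 5); 2·3 ≡ 1, so inverse 3.
N/8 = 2145; 2145 ≡ 1 (mod 8), inverse 1.
N/13 = 1320; 1320 ≡ 7 (mod 13); 7·2 ≡ 1, so inverse 2.
x ≡ 9·1560·5 + 1·5720·2 + 3·3432·3 + 4·2145·1 + 7·1320·2 = 139588.
139588 mod 17160 = 2308.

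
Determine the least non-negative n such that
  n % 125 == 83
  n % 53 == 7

6208

Combine the congruences pairwise.
From n ≡ 83 (mod 125) write n = 83 + 125t. Substituting into n ≡ 7 (mod 53) gives 125t ≡ 30 (mod 53), and since 19⁻¹ ≡ 14 (mod 53), t ≡ 49. Hence n ≡ 83 + 125·49 = 6208 (mod 6625).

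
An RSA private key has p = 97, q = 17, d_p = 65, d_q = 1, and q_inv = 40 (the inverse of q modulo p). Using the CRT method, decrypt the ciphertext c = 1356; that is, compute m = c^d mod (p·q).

m₁ = c^(d_p) mod p: c ≡ 95 (mod 97), and 95^65 mod 97 = 72.
m₂ = c^(d_q) mod q: c ≡ 13 (mod 17), and 13^1 mod 17 = 13.
h = q_inv·(m₁ − m₂) mod p = 40·(72 − 13) mod 97 = 32.
m = m₂ + h·q = 13 + 32·17 = 557.

557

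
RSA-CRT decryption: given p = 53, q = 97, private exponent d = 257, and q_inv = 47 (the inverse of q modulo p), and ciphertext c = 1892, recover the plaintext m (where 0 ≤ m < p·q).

d_p = d mod (p−1) = 257 mod 52 = 49; d_q = d mod (q−1) = 65.
m₁ = c^(d_p) mod p: c ≡ 37 (mod 53), and 37^49 mod 53 = 7.
m₂ = c^(d_q) mod q: c ≡ 49 (mod 97), and 49^65 mod 97 = 66.
h = q_inv·(m₁ − m₂) mod p = 47·(7 − 66) mod 53 = 36.
m = m₂ + h·q = 66 + 36·97 = 3558.

3558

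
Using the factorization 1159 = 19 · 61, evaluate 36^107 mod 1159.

Mod 19: 36 ≡ 17; by Fermat, exponent reduces to 107 mod 18 = 17; 17^17 ≡ 9 (mod 19).
Mod 61: 36 ≡ 36; by Fermat, exponent reduces to 107 mod 60 = 47; 36^47 ≡ 46 (mod 61).
Combine by CRT: x ≡ 9 (mod 19), x ≡ 46 (mod 61) ⇒ x ≡ 351 (mod 1159).

351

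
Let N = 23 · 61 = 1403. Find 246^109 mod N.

Mod 23: 246 ≡ 16; by Fermat, exponent reduces to 109 mod 22 = 21; 16^21 ≡ 13 (mod 23).
Mod 61: 246 ≡ 2; by Fermat, exponent reduces to 109 mod 60 = 49; 2^49 ≡ 7 (mod 61).
Combine by CRT: x ≡ 13 (mod 23), x ≡ 7 (mod 61) ⇒ x ≡ 312 (mod 1403).

312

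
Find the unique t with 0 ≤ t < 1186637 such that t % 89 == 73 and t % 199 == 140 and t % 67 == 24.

The moduli are pairwise coprime; N = 89·199·67 = 1186637.
N/89 = 13333; 13333 ≡ 72 (mod 89); 72·68 ≡ 1, so inverse 68.
N/199 = 5963; 5963 ≡ 192 (mod 199); 192·142 ≡ 1, so inverse 142.
N/67 = 17711; 17711 ≡ 23 (mod 67); 23·35 ≡ 1, so inverse 35.
t ≡ 73·13333·68 + 140·5963·142 + 24·17711·35 = 199606692.
199606692 mod 1186637 = 251676.

251676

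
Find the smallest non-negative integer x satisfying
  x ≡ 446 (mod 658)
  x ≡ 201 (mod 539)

Combine the congruences pairwise.
gcd(658, 539) = 7 and 7 | (201 − 446), so the pair is consistent; merging gives x ≡ 5052 (mod 50666), where 50666 = lcm(658, 539).
The solution is unique modulo lcm(658, 539) = 50666.

5052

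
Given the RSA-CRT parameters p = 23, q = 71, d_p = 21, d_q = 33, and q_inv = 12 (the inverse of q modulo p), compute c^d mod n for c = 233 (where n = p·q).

m₁ = c^(d_p) mod p: c ≡ 3 (mod 23), and 3^21 mod 23 = 8.
m₂ = c^(d_q) mod q: c ≡ 20 (mod 71), and 20^33 mod 71 = 30.
h = q_inv·(m₁ − m₂) mod p = 12·(8 − 30) mod 23 = 12.
m = m₂ + h·q = 30 + 12·71 = 882.

882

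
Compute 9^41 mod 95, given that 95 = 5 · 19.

54

Mod 5: 9 ≡ 4; by Fermat, exponent reduces to 41 mod 4 = 1; 4^1 ≡ 4 (mod 5).
Mod 19: 9 ≡ 9; by Fermat, exponent reduces to 41 mod 18 = 5; 9^5 ≡ 16 (mod 19).
Combine by CRT: x ≡ 4 (mod 5), x ≡ 16 (mod 19) ⇒ x ≡ 54 (mod 95).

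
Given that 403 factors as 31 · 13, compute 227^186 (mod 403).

Mod 31: 227 ≡ 10; by Fermat, exponent reduces to 186 mod 30 = 6; 10^6 ≡ 2 (mod 31).
Mod 13: 227 ≡ 6; by Fermat, exponent reduces to 186 mod 12 = 6; 6^6 ≡ 12 (mod 13).
Combine by CRT: x ≡ 2 (mod 31), x ≡ 12 (mod 13) ⇒ x ≡ 64 (mod 403).

64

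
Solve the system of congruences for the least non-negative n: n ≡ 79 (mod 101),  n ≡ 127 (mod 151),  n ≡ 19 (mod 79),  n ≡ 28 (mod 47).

35900226

The moduli are pairwise coprime; M = 101·151·79·47 = 56626963.
M/101 = 560663; 560663 ≡ 12 (mod 101); 12·59 ≡ 1, so inverse 59.
M/151 = 375013; 375013 ≡ 80 (mod 151); 80·17 ≡ 1, so inverse 17.
M/79 = 716797; 716797 ≡ 30 (mod 79); 30·29 ≡ 1, so inverse 29.
M/47 = 1204829; 1204829 ≡ 31 (mod 47); 31·44 ≡ 1, so inverse 44.
n ≡ 79·560663·59 + 127·375013·17 + 19·716797·29 + 28·1204829·44 = 5302207785.
5302207785 mod 56626963 = 35900226.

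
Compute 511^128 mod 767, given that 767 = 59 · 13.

432

Mod 59: 511 ≡ 39; by Fermat, exponent reduces to 128 mod 58 = 12; 39^12 ≡ 19 (mod 59).
Mod 13: 511 ≡ 4; by Fermat, exponent reduces to 128 mod 12 = 8; 4^8 ≡ 3 (mod 13).
Combine by CRT: x ≡ 19 (mod 59), x ≡ 3 (mod 13) ⇒ x ≡ 432 (mod 767).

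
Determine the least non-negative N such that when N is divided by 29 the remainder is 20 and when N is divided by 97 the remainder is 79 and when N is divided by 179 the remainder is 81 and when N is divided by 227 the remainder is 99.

The moduli are pairwise coprime; M = 29·97·179·227 = 114300629.
M/29 = 3941401; 3941401 ≡ 11 (mod 29); 11·8 ≡ 1, so inverse 8.
M/97 = 1178357; 1178357 ≡ 1 (mod 97), inverse 1.
M/179 = 638551; 638551 ≡ 58 (mod 179); 58·71 ≡ 1, so inverse 71.
M/227 = 503527; 503527 ≡ 41 (mod 227); 41·72 ≡ 1, so inverse 72.
N ≡ 20·3941401·8 + 79·1178357·1 + 81·638551·71 + 99·503527·72 = 7985161620.
7985161620 mod 114300629 = 98418219.

98418219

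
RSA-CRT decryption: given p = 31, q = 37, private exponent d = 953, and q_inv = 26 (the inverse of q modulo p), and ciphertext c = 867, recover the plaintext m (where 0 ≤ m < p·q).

340

d_p = d mod (p−1) = 953 mod 30 = 23; d_q = d mod (q−1) = 17.
m₁ = c^(d_p) mod p: c ≡ 30 (mod 31), and 30^23 mod 31 = 30.
m₂ = c^(d_q) mod q: c ≡ 16 (mod 37), and 16^17 mod 37 = 7.
h = q_inv·(m₁ − m₂) mod p = 26·(30 − 7) mod 31 = 9.
m = m₂ + h·q = 7 + 9·37 = 340.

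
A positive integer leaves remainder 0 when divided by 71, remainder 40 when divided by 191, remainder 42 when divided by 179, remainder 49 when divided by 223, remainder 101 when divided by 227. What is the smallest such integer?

The moduli are pairwise coprime; M = 71·191·179·223·227 = 122878377199.
M/71 = 1730681369; 1730681369 ≡ 66 (mod 71); 66·14 ≡ 1, so inverse 14.
M/191 = 643342289; 643342289 ≡ 45 (mod 191); 45·17 ≡ 1, so inverse 17.
M/179 = 686471381; 686471381 ≡ 116 (mod 179); 116·125 ≡ 1, so inverse 125.
M/223 = 551024113; 551024113 ≡ 33 (mod 223); 33·196 ≡ 1, so inverse 196.
M/227 = 541314437; 541314437 ≡ 22 (mod 227); 22·31 ≡ 1, so inverse 31.
n ≡ 0·1730681369·14 + 40·643342289·17 + 42·686471381·125 + 49·551024113·196 + 101·541314437·31 = 11028338590269.
11028338590269 mod 122878377199 = 92163019558.

92163019558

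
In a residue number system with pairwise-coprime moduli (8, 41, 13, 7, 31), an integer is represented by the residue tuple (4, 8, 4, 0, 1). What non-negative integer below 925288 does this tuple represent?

113988

The moduli are pairwise coprime; N = 8·41·13·7·31 = 925288.
N/8 = 115661; 115661 ≡ 5 (mod 8); 5·5 ≡ 1, so inverse 5.
N/41 = 22568; 22568 ≡ 18 (mod 41); 18·16 ≡ 1, so inverse 16.
N/13 = 71176; 71176 ≡ 1 (mod 13), inverse 1.
N/7 = 132184; 132184 ≡ 3 (mod 7); 3·5 ≡ 1, so inverse 5.
N/31 = 29848; 29848 ≡ 26 (mod 31); 26·6 ≡ 1, so inverse 6.
x ≡ 4·115661·5 + 8·22568·16 + 4·71176·1 + 0·132184·5 + 1·29848·6 = 5665716.
5665716 mod 925288 = 113988.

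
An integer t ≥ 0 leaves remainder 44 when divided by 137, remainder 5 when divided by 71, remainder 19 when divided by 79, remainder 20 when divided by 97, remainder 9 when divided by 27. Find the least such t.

The moduli are pairwise coprime; N = 137·71·79·97·27 = 2012526027.
N/137 = 14689971; 14689971 ≡ 9 (mod 137); 9·61 ≡ 1, so inverse 61.
N/71 = 28345437; 28345437 ≡ 36 (mod 71); 36·2 ≡ 1, so inverse 2.
N/79 = 25475013; 25475013 ≡ 41 (mod 79); 41·27 ≡ 1, so inverse 27.
N/97 = 20747691; 20747691 ≡ 70 (mod 97); 70·79 ≡ 1, so inverse 79.
N/27 = 74538001; 74538001 ≡ 19 (mod 27); 19·10 ≡ 1, so inverse 10.
t ≡ 44·14689971·61 + 5·28345437·2 + 19·25475013·27 + 20·20747691·79 + 9·74538001·10 = 92269790073.
92269790073 mod 2012526027 = 1706118858.

1706118858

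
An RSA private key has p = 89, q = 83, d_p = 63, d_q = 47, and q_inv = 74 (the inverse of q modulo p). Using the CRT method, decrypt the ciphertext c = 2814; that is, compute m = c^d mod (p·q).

2437

m₁ = c^(d_p) mod p: c ≡ 55 (mod 89), and 55^63 mod 89 = 34.
m₂ = c^(d_q) mod q: c ≡ 75 (mod 83), and 75^47 mod 83 = 30.
h = q_inv·(m₁ − m₂) mod p = 74·(34 − 30) mod 89 = 29.
m = m₂ + h·q = 30 + 29·83 = 2437.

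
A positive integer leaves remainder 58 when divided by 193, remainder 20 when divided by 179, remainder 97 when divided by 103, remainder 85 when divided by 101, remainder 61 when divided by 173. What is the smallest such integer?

44452226539

The moduli are pairwise coprime; N = 193·179·103·101·173 = 62174892293.
N/193 = 322149701; 322149701 ≡ 84 (mod 193); 84·108 ≡ 1, so inverse 108.
N/179 = 347345767; 347345767 ≡ 26 (mod 179); 26·62 ≡ 1, so inverse 62.
N/103 = 603639731; 603639731 ≡ 94 (mod 103); 94·80 ≡ 1, so inverse 80.
N/101 = 615592993; 615592993 ≡ 13 (mod 101); 13·70 ≡ 1, so inverse 70.
N/173 = 359392441; 359392441 ≡ 165 (mod 173); 165·108 ≡ 1, so inverse 108.
a ≡ 58·322149701·108 + 20·347345767·62 + 97·603639731·80 + 85·615592993·70 + 61·359392441·108 = 13163354500362.
13163354500362 mod 62174892293 = 44452226539.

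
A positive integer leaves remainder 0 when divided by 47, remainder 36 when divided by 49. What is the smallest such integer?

1457

From a ≡ 0 (mod 47) write a = 0 + 47t. Substituting into a ≡ 36 (mod 49) gives 47t ≡ 36 (mod 49), and since 47⁻¹ ≡ 24 (mod 49), t ≡ 31. Hence a ≡ 0 + 47·31 = 1457 (mod 2303).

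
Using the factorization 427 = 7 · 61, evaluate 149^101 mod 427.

88

Mod 7: 149 ≡ 2; by Fermat, exponent reduces to 101 mod 6 = 5; 2^5 ≡ 4 (mod 7).
Mod 61: 149 ≡ 27; by Fermat, exponent reduces to 101 mod 60 = 41; 27^41 ≡ 27 (mod 61).
Combine by CRT: x ≡ 4 (mod 7), x ≡ 27 (mod 61) ⇒ x ≡ 88 (mod 427).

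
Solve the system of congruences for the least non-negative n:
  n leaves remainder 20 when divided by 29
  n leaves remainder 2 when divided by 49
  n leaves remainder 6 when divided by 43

From n ≡ 20 (mod 29) write n = 20 + 29t. Substituting into n ≡ 2 (mod 49) gives 29t ≡ 31 (mod 49), and since 29⁻¹ ≡ 22 (mod 49), t ≡ 45. Hence n ≡ 20 + 29·45 = 1325 (mod 1421).
From n ≡ 1325 (mod 1421) write n = 1325 + 1421t. Substituting into n ≡ 6 (mod 43) gives 1421t ≡ 14 (mod 43), and since 2⁻¹ ≡ 22 (mod 43), t ≡ 7. Hence n ≡ 1325 + 1421·7 = 11272 (mod 61103).

11272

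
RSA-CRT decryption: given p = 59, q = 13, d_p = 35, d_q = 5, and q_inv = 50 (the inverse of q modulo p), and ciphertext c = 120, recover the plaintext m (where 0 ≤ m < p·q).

113

m₁ = c^(d_p) mod p: c ≡ 2 (mod 59), and 2^35 mod 59 = 54.
m₂ = c^(d_q) mod q: c ≡ 3 (mod 13), and 3^5 mod 13 = 9.
h = q_inv·(m₁ − m₂) mod p = 50·(54 − 9) mod 59 = 8.
m = m₂ + h·q = 9 + 8·13 = 113.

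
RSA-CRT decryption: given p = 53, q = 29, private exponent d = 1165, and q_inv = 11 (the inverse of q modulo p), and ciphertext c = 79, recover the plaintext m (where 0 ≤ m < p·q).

1092

d_p = d mod (p−1) = 1165 mod 52 = 21; d_q = d mod (q−1) = 17.
m₁ = c^(d_p) mod p: c ≡ 26 (mod 53), and 26^21 mod 53 = 32.
m₂ = c^(d_q) mod q: c ≡ 21 (mod 29), and 21^17 mod 29 = 19.
h = q_inv·(m₁ − m₂) mod p = 11·(32 − 19) mod 53 = 37.
m = m₂ + h·q = 19 + 37·29 = 1092.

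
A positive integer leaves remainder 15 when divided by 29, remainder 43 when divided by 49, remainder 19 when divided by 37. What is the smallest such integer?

The moduli are pairwise coprime; M = 29·49·37 = 52577.
M/29 = 1813; 1813 ≡ 15 (mod 29); 15·2 ≡ 1, so inverse 2.
M/49 = 1073; 1073 ≡ 44 (mod 49); 44·39 ≡ 1, so inverse 39.
M/37 = 1421; 1421 ≡ 15 (mod 37); 15·5 ≡ 1, so inverse 5.
n ≡ 15·1813·2 + 43·1073·39 + 19·1421·5 = 1988806.
1988806 mod 52577 = 43457.

43457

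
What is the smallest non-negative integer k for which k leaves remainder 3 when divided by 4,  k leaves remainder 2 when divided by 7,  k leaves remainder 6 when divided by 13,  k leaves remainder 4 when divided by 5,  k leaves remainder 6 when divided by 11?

10159

Combine the congruences pairwise.
From k ≡ 3 (mod 4) write k = 3 + 4t. Substituting into k ≡ 2 (mod 7) gives 4t ≡ 6 (mod 7), and since 4⁻¹ ≡ 2 (mod 7), t ≡ 5. Hence k ≡ 3 + 4·5 = 23 (mod 28).
From k ≡ 23 (mod 28) write k = 23 + 28t. Substituting into k ≡ 6 (mod 13) gives 28t ≡ 9 (mod 13), and since 2⁻¹ ≡ 7 (mod 13), t ≡ 11. Hence k ≡ 23 + 28·11 = 331 (mod 364).
From k ≡ 331 (mod 364) write k = 331 + 364t. Substituting into k ≡ 4 (mod 5) gives 364t ≡ 3 (mod 5), and since 4⁻¹ ≡ 4 (mod 5), t ≡ 2. Hence k ≡ 331 + 364·2 = 1059 (mod 1820).
From k ≡ 1059 (mod 1820) write k = 1059 + 1820t. Substituting into k ≡ 6 (mod 11) gives 1820t ≡ 3 (mod 11), and since 5⁻¹ ≡ 9 (mod 11), t ≡ 5. Hence k ≡ 1059 + 1820·5 = 10159 (mod 20020).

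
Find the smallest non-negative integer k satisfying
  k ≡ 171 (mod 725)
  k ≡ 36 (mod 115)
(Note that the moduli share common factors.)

gcd(725, 115) = 5 and 5 | (36 − 171), so the pair is consistent; merging gives k ≡ 4521 (mod 16675), where 16675 = lcm(725, 115).
The solution is unique modulo lcm(725, 115) = 16675.

4521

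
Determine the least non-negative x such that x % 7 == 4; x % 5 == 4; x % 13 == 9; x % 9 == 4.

The moduli are pairwise coprime; N = 7·5·13·9 = 4095.
N/7 = 585; 585 ≡ 4 (mod 7); 4·2 ≡ 1, so inverse 2.
N/5 = 819; 819 ≡ 4 (mod 5); 4·4 ≡ 1, so inverse 4.
N/13 = 315; 315 ≡ 3 (mod 13); 3·9 ≡ 1, so inverse 9.
N/9 = 455; 455 ≡ 5 (mod 9); 5·2 ≡ 1, so inverse 2.
x ≡ 4·585·2 + 4·819·4 + 9·315·9 + 4·455·2 = 46939.
46939 mod 4095 = 1894.

1894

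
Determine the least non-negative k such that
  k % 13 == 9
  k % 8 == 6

Combine the congruences pairwise.
From k ≡ 9 (mod 13) write k = 9 + 13t. Substituting into k ≡ 6 (mod 8) gives 13t ≡ 5 (mod 8), and since 5⁻¹ ≡ 5 (mod 8), t ≡ 1. Hence k ≡ 9 + 13·1 = 22 (mod 104).

22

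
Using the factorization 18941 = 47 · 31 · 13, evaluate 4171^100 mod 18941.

Mod 47: 4171 ≡ 35; by Fermat, exponent reduces to 100 mod 46 = 8; 35^8 ≡ 34 (mod 47).
Mod 31: 4171 ≡ 17; by Fermat, exponent reduces to 100 mod 30 = 10; 17^10 ≡ 25 (mod 31).
Mod 13: 4171 ≡ 11; by Fermat, exponent reduces to 100 mod 12 = 4; 11^4 ≡ 3 (mod 13).
Combine by CRT: x ≡ 34 (mod 47), x ≡ 25 (mod 31), x ≡ 3 (mod 13) ⇒ x ≡ 12301 (mod 18941).

12301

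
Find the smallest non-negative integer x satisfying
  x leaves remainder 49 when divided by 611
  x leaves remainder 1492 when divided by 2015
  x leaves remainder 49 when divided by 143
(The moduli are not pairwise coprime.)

gcd(611, 2015) = 13 and 13 | (1492 − 49), so the pair is consistent; merging gives x ≡ 59927 (mod 94705), where 94705 = lcm(611, 2015).
gcd(94705, 143) = 13 and 13 | (49 − 59927), so the pair is consistent; merging gives x ≡ 154632 (mod 1041755), where 1041755 = lcm(94705, 143).
The solution is unique modulo lcm(611, 2015, 143) = 1041755.

154632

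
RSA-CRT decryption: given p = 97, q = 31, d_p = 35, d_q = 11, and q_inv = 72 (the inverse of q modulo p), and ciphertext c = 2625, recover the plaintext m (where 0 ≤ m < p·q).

m₁ = c^(d_p) mod p: c ≡ 6 (mod 97), and 6^35 mod 97 = 81.
m₂ = c^(d_q) mod q: c ≡ 21 (mod 31), and 21^11 mod 31 = 12.
h = q_inv·(m₁ − m₂) mod p = 72·(81 − 12) mod 97 = 21.
m = m₂ + h·q = 12 + 21·31 = 663.

663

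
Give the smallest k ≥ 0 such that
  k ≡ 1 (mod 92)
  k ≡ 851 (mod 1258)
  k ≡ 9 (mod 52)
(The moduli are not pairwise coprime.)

gcd(92, 1258) = 2 and 2 | (851 − 1), so the pair is consistent; merging gives k ≡ 17205 (mod 57868), where 57868 = lcm(92, 1258).
gcd(57868, 52) = 4 and 4 | (9 − 17205), so the pair is consistent; merging gives k ≡ 653753 (mod 752284), where 752284 = lcm(57868, 52).
The solution is unique modulo lcm(92, 1258, 52) = 752284.

653753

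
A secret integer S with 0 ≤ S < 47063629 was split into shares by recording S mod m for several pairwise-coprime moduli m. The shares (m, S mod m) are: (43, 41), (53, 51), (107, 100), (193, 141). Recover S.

The moduli are pairwise coprime; N = 43·53·107·193 = 47063629.
N/43 = 1094503; 1094503 ≡ 24 (mod 43); 24·9 ≡ 1, so inverse 9.
N/53 = 887993; 887993 ≡ 31 (mod 53); 31·12 ≡ 1, so inverse 12.
N/107 = 439847; 439847 ≡ 77 (mod 107); 77·82 ≡ 1, so inverse 82.
N/193 = 243853; 243853 ≡ 94 (mod 193); 94·154 ≡ 1, so inverse 154.
S ≡ 41·1094503·9 + 51·887993·12 + 100·439847·82 + 141·243853·154 = 9849092765.
9849092765 mod 47063629 = 12794304.

12794304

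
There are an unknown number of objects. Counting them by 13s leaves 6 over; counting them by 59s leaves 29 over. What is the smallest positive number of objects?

Combine the congruences pairwise.
From N ≡ 6 (mod 13) write N = 6 + 13t. Substituting into N ≡ 29 (mod 59) gives 13t ≡ 23 (mod 59), and since 13⁻¹ ≡ 50 (mod 59), t ≡ 29. Hence N ≡ 6 + 13·29 = 383 (mod 767).

383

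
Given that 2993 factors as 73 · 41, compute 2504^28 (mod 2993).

Mod 73: 2504 ≡ 22; 22^28 ≡ 72 (mod 73).
Mod 41: 2504 ≡ 3; 3^28 ≡ 40 (mod 41).
Combine by CRT: x ≡ 72 (mod 73), x ≡ 40 (mod 41) ⇒ x ≡ 2992 (mod 2993).

2992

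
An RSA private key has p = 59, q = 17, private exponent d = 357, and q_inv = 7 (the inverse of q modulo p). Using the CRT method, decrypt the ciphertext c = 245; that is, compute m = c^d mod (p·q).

d_p = d mod (p−1) = 357 mod 58 = 9; d_q = d mod (q−1) = 5.
m₁ = c^(d_p) mod p: c ≡ 9 (mod 59), and 9^9 mod 59 = 57.
m₂ = c^(d_q) mod q: c ≡ 7 (mod 17), and 7^5 mod 17 = 11.
h = q_inv·(m₁ − m₂) mod p = 7·(57 − 11) mod 59 = 27.
m = m₂ + h·q = 11 + 27·17 = 470.

470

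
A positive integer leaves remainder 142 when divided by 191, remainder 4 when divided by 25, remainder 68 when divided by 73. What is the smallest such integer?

206804

Combine the congruences pairwise.
From t ≡ 142 (mod 191) write t = 142 + 191s. Substituting into t ≡ 4 (mod 25) gives 191s ≡ 12 (mod 25), and since 16⁻¹ ≡ 11 (mod 25), s ≡ 7. Hence t ≡ 142 + 191·7 = 1479 (mod 4775).
From t ≡ 1479 (mod 4775) write t = 1479 + 4775s. Substituting into t ≡ 68 (mod 73) gives 4775s ≡ 49 (mod 73), and since 30⁻¹ ≡ 56 (mod 73), s ≡ 43. Hence t ≡ 1479 + 4775·43 = 206804 (mod 348575).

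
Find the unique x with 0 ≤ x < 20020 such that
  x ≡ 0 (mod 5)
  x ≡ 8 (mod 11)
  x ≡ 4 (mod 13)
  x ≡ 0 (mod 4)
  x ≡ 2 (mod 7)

10040

The moduli are pairwise coprime; N = 5·11·13·4·7 = 20020.
N/5 = 4004; 4004 ≡ 4 (mod 5); 4·4 ≡ 1, so inverse 4.
N/11 = 1820; 1820 ≡ 5 (mod 11); 5·9 ≡ 1, so inverse 9.
N/13 = 1540; 1540 ≡ 6 (mod 13); 6·11 ≡ 1, so inverse 11.
N/4 = 5005; 5005 ≡ 1 (mod 4), inverse 1.
N/7 = 2860; 2860 ≡ 4 (mod 7); 4·2 ≡ 1, so inverse 2.
x ≡ 0·4004·4 + 8·1820·9 + 4·1540·11 + 0·5005·1 + 2·2860·2 = 210240.
210240 mod 20020 = 10040.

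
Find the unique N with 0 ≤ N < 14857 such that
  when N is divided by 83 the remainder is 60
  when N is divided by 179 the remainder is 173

6617

From N ≡ 60 (mod 83) write N = 60 + 83t. Substituting into N ≡ 173 (mod 179) gives 83t ≡ 113 (mod 179), and since 83⁻¹ ≡ 110 (mod 179), t ≡ 79. Hence N ≡ 60 + 83·79 = 6617 (mod 14857).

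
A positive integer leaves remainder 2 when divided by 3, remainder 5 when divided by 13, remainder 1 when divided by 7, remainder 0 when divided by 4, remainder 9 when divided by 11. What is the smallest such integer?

1604

From a ≡ 2 (mod 3) write a = 2 + 3t. Substituting into a ≡ 5 (mod 13) gives 3t ≡ 3 (mod 13), and since 3⁻¹ ≡ 9 (mod 13), t ≡ 1. Hence a ≡ 2 + 3·1 = 5 (mod 39).
From a ≡ 5 (mod 39) write a = 5 + 39t. Substituting into a ≡ 1 (mod 7) gives 39t ≡ 3 (mod 7), and since 4⁻¹ ≡ 2 (mod 7), t ≡ 6. Hence a ≡ 5 + 39·6 = 239 (mod 273).
From a ≡ 239 (mod 273) write a = 239 + 273t. Substituting into a ≡ 0 (mod 4) gives 273t ≡ 1 (mod 4), and since 1⁻¹ ≡ 1 (mod 4), t ≡ 1. Hence a ≡ 239 + 273·1 = 512 (mod 1092).
From a ≡ 512 (mod 1092) write a = 512 + 1092t. Substituting into a ≡ 9 (mod 11) gives 1092t ≡ 3 (mod 11), and since 3⁻¹ ≡ 4 (mod 11), t ≡ 1. Hence a ≡ 512 + 1092·1 = 1604 (mod 12012).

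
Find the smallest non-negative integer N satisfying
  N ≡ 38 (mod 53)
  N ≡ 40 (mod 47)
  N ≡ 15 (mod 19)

Combine the congruences pairwise.
From N ≡ 38 (mod 53) write N = 38 + 53t. Substituting into N ≡ 40 (mod 47) gives 53t ≡ 2 (mod 47), and since 6⁻¹ ≡ 8 (mod 47), t ≡ 16. Hence N ≡ 38 + 53·16 = 886 (mod 2491).
From N ≡ 886 (mod 2491) write N = 886 + 2491t. Substituting into N ≡ 15 (mod 19) gives 2491t ≡ 3 (mod 19), and since 2⁻¹ ≡ 10 (mod 19), t ≡ 11. Hence N ≡ 886 + 2491·11 = 28287 (mod 47329).

28287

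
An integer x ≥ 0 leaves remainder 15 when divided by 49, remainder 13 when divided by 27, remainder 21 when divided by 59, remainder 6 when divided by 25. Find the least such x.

1530481

The moduli are pairwise coprime; N = 49·27·59·25 = 1951425.
N/49 = 39825; 39825 ≡ 37 (mod 49); 37·4 ≡ 1, so inverse 4.
N/27 = 72275; 72275 ≡ 23 (mod 27); 23·20 ≡ 1, so inverse 20.
N/59 = 33075; 33075 ≡ 35 (mod 59); 35·27 ≡ 1, so inverse 27.
N/25 = 78057; 78057 ≡ 7 (mod 25); 7·18 ≡ 1, so inverse 18.
x ≡ 15·39825·4 + 13·72275·20 + 21·33075·27 + 6·78057·18 = 48364681.
48364681 mod 1951425 = 1530481.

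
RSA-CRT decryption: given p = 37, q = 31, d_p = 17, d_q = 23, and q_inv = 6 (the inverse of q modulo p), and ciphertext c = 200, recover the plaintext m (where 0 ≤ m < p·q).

m₁ = c^(d_p) mod p: c ≡ 15 (mod 37), and 15^17 mod 37 = 32.
m₂ = c^(d_q) mod q: c ≡ 14 (mod 31), and 14^23 mod 31 = 18.
h = q_inv·(m₁ − m₂) mod p = 6·(32 − 18) mod 37 = 10.
m = m₂ + h·q = 18 + 10·31 = 328.

328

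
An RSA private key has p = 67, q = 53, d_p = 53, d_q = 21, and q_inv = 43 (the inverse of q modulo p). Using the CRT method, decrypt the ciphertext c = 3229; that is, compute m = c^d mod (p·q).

3102

m₁ = c^(d_p) mod p: c ≡ 13 (mod 67), and 13^53 mod 67 = 20.
m₂ = c^(d_q) mod q: c ≡ 49 (mod 53), and 49^21 mod 53 = 28.
h = q_inv·(m₁ − m₂) mod p = 43·(20 − 28) mod 67 = 58.
m = m₂ + h·q = 28 + 58·53 = 3102.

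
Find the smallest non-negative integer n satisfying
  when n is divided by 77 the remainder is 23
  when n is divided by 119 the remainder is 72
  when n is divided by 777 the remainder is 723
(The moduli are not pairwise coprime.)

Combine the congruences pairwise.
gcd(77, 119) = 7 and 7 | (72 − 23), so the pair is consistent; merging gives n ≡ 1024 (mod 1309), where 1309 = lcm(77, 119).
gcd(1309, 777) = 7 and 7 | (723 − 1024), so the pair is consistent; merging gives n ≡ 93963 (mod 145299), where 145299 = lcm(1309, 777).
The solution is unique modulo lcm(77, 119, 777) = 145299.

93963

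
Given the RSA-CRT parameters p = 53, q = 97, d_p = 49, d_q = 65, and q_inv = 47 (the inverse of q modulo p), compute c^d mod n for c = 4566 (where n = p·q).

3919

m₁ = c^(d_p) mod p: c ≡ 8 (mod 53), and 8^49 mod 53 = 50.
m₂ = c^(d_q) mod q: c ≡ 7 (mod 97), and 7^65 mod 97 = 39.
h = q_inv·(m₁ − m₂) mod p = 47·(50 − 39) mod 53 = 40.
m = m₂ + h·q = 39 + 40·97 = 3919.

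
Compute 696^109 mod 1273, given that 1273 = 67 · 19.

Mod 67: 696 ≡ 26; by Fermat, exponent reduces to 109 mod 66 = 43; 26^43 ≡ 4 (mod 67).
Mod 19: 696 ≡ 12; by Fermat, exponent reduces to 109 mod 18 = 1; 12^1 ≡ 12 (mod 19).
Combine by CRT: x ≡ 4 (mod 67), x ≡ 12 (mod 19) ⇒ x ≡ 1076 (mod 1273).

1076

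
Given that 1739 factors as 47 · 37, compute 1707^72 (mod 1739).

667

Mod 47: 1707 ≡ 15; by Fermat, exponent reduces to 72 mod 46 = 26; 15^26 ≡ 9 (mod 47).
Mod 37: 1707 ≡ 5; since 36 | 72, by Fermat 5^72 ≡ 1 (mod 37).
Combine by CRT: x ≡ 9 (mod 47), x ≡ 1 (mod 37) ⇒ x ≡ 667 (mod 1739).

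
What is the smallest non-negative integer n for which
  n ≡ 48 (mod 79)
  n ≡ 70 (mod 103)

Combine the congruences pairwise.
From n ≡ 48 (mod 79) write n = 48 + 79t. Substituting into n ≡ 70 (mod 103) gives 79t ≡ 22 (mod 103), and since 79⁻¹ ≡ 30 (mod 103), t ≡ 42. Hence n ≡ 48 + 79·42 = 3366 (mod 8137).

3366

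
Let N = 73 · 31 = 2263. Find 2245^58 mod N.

1973

Mod 73: 2245 ≡ 55; 55^58 ≡ 2 (mod 73).
Mod 31: 2245 ≡ 13; by Fermat, exponent reduces to 58 mod 30 = 28; 13^28 ≡ 20 (mod 31).
Combine by CRT: x ≡ 2 (mod 73), x ≡ 20 (mod 31) ⇒ x ≡ 1973 (mod 2263).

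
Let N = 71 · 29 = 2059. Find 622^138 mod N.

Mod 71: 622 ≡ 54; by Fermat, exponent reduces to 138 mod 70 = 68; 54^68 ≡ 57 (mod 71).
Mod 29: 622 ≡ 13; by Fermat, exponent reduces to 138 mod 28 = 26; 13^26 ≡ 23 (mod 29).
Combine by CRT: x ≡ 57 (mod 71), x ≡ 23 (mod 29) ⇒ x ≡ 980 (mod 2059).

980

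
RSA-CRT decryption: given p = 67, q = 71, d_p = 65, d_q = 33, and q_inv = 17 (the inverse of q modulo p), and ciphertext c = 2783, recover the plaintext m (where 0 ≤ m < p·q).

188

m₁ = c^(d_p) mod p: c ≡ 36 (mod 67), and 36^65 mod 67 = 54.
m₂ = c^(d_q) mod q: c ≡ 14 (mod 71), and 14^33 mod 71 = 46.
h = q_inv·(m₁ − m₂) mod p = 17·(54 − 46) mod 67 = 2.
m = m₂ + h·q = 46 + 2·71 = 188.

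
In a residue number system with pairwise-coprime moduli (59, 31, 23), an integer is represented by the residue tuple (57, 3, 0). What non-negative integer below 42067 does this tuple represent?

30383

From x ≡ 57 (mod 59) write x = 57 + 59t. Substituting into x ≡ 3 (mod 31) gives 59t ≡ 8 (mod 31), and since 28⁻¹ ≡ 10 (mod 31), t ≡ 18. Hence x ≡ 57 + 59·18 = 1119 (mod 1829).
From x ≡ 1119 (mod 1829) write x = 1119 + 1829t. Substituting into x ≡ 0 (mod 23) gives 1829t ≡ 8 (mod 23), and since 12⁻¹ ≡ 2 (mod 23), t ≡ 16. Hence x ≡ 1119 + 1829·16 = 30383 (mod 42067).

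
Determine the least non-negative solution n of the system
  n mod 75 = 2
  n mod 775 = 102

1652

gcd(75, 775) = 25 and 25 | (102 − 2), so the pair is consistent; merging gives n ≡ 1652 (mod 2325), where 2325 = lcm(75, 775).
The solution is unique modulo lcm(75, 775) = 2325.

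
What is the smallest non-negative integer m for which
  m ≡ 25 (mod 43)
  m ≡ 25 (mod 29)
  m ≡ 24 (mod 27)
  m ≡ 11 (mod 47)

From m ≡ 25 (mod 43) write m = 25 + 43t. Substituting into m ≡ 25 (mod 29) gives 43t ≡ 0 (mod 29), and since 14⁻¹ ≡ 27 (mod 29), t ≡ 0. Hence m ≡ 25 + 43·0 = 25 (mod 1247).
From m ≡ 25 (mod 1247) write m = 25 + 1247t. Substituting into m ≡ 24 (mod 27) gives 1247t ≡ 26 (mod 27), and since 5⁻¹ ≡ 11 (mod 27), t ≡ 16. Hence m ≡ 25 + 1247·16 = 19977 (mod 33669).
From m ≡ 19977 (mod 33669) write m = 19977 + 33669t. Substituting into m ≡ 11 (mod 47) gives 33669t ≡ 9 (mod 47), and since 17⁻¹ ≡ 36 (mod 47), t ≡ 42. Hence m ≡ 19977 + 33669·42 = 1434075 (mod 1582443).

1434075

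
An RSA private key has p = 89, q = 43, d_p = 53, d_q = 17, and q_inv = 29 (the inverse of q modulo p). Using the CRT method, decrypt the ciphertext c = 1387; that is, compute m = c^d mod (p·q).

2707

m₁ = c^(d_p) mod p: c ≡ 52 (mod 89), and 52^53 mod 89 = 37.
m₂ = c^(d_q) mod q: c ≡ 11 (mod 43), and 11^17 mod 43 = 41.
h = q_inv·(m₁ − m₂) mod p = 29·(37 − 41) mod 89 = 62.
m = m₂ + h·q = 41 + 62·43 = 2707.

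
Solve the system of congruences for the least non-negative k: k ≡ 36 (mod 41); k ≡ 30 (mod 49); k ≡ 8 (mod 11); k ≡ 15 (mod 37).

575143

From k ≡ 36 (mod 41) write k = 36 + 41t. Substituting into k ≡ 30 (mod 49) gives 41t ≡ 43 (mod 49), and since 41⁻¹ ≡ 6 (mod 49), t ≡ 13. Hence k ≡ 36 + 41·13 = 569 (mod 2009).
From k ≡ 569 (mod 2009) write k = 569 + 2009t. Substituting into k ≡ 8 (mod 11) gives 2009t ≡ 0 (mod 11), and since 7⁻¹ ≡ 8 (mod 11), t ≡ 0. Hence k ≡ 569 + 2009·0 = 569 (mod 22099).
From k ≡ 569 (mod 22099) write k = 569 + 22099t. Substituting into k ≡ 15 (mod 37) gives 22099t ≡ 1 (mod 37), and since 10⁻¹ ≡ 26 (mod 37), t ≡ 26. Hence k ≡ 569 + 22099·26 = 575143 (mod 817663).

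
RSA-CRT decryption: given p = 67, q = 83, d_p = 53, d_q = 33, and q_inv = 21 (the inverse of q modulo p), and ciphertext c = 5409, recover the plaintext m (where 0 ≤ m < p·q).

1964

m₁ = c^(d_p) mod p: c ≡ 49 (mod 67), and 49^53 mod 67 = 21.
m₂ = c^(d_q) mod q: c ≡ 14 (mod 83), and 14^33 mod 83 = 55.
h = q_inv·(m₁ − m₂) mod p = 21·(21 − 55) mod 67 = 23.
m = m₂ + h·q = 55 + 23·83 = 1964.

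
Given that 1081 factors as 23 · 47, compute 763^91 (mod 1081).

Mod 23: 763 ≡ 4; by Fermat, exponent reduces to 91 mod 22 = 3; 4^3 ≡ 18 (mod 23).
Mod 47: 763 ≡ 11; by Fermat, exponent reduces to 91 mod 46 = 45; 11^45 ≡ 30 (mod 47).
Combine by CRT: x ≡ 18 (mod 23), x ≡ 30 (mod 47) ⇒ x ≡ 547 (mod 1081).

547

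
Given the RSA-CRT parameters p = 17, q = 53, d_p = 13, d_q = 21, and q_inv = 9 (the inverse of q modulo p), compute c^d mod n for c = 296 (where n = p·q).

533

m₁ = c^(d_p) mod p: c ≡ 7 (mod 17), and 7^13 mod 17 = 6.
m₂ = c^(d_q) mod q: c ≡ 31 (mod 53), and 31^21 mod 53 = 3.
h = q_inv·(m₁ − m₂) mod p = 9·(6 − 3) mod 17 = 10.
m = m₂ + h·q = 3 + 10·53 = 533.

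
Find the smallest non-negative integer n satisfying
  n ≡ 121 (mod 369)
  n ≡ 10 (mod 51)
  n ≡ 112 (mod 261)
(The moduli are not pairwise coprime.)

4549

gcd(369, 51) = 3 and 3 | (10 − 121), so the pair is consistent; merging gives n ≡ 4549 (mod 6273), where 6273 = lcm(369, 51).
gcd(6273, 261) = 9 and 9 | (112 − 4549), so the pair is consistent; merging gives n ≡ 4549 (mod 181917), where 181917 = lcm(6273, 261).
The solution is unique modulo lcm(369, 51, 261) = 181917.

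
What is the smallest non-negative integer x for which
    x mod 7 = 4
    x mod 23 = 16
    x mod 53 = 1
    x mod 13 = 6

14046

The moduli are pairwise coprime; N = 7·23·53·13 = 110929.
N/7 = 15847; 15847 ≡ 6 (mod 7); 6·6 ≡ 1, so inverse 6.
N/23 = 4823; 4823 ≡ 16 (mod 23); 16·13 ≡ 1, so inverse 13.
N/53 = 2093; 2093 ≡ 26 (mod 53); 26·51 ≡ 1, so inverse 51.
N/13 = 8533; 8533 ≡ 5 (mod 13); 5·8 ≡ 1, so inverse 8.
x ≡ 4·15847·6 + 16·4823·13 + 1·2093·51 + 6·8533·8 = 1899839.
1899839 mod 110929 = 14046.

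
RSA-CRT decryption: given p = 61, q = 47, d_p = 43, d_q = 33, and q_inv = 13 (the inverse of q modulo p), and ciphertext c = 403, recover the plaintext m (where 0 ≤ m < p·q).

1670

m₁ = c^(d_p) mod p: c ≡ 37 (mod 61), and 37^43 mod 61 = 23.
m₂ = c^(d_q) mod q: c ≡ 27 (mod 47), and 27^33 mod 47 = 25.
h = q_inv·(m₁ − m₂) mod p = 13·(23 − 25) mod 61 = 35.
m = m₂ + h·q = 25 + 35·47 = 1670.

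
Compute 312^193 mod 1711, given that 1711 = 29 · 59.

Mod 29: 312 ≡ 22; by Fermat, exponent reduces to 193 mod 28 = 25; 22^25 ≡ 6 (mod 29).
Mod 59: 312 ≡ 17; by Fermat, exponent reduces to 193 mod 58 = 19; 17^19 ≡ 5 (mod 59).
Combine by CRT: x ≡ 6 (mod 29), x ≡ 5 (mod 59) ⇒ x ≡ 64 (mod 1711).

64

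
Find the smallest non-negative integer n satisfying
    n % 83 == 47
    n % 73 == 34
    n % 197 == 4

242905

From n ≡ 47 (mod 83) write n = 47 + 83t. Substituting into n ≡ 34 (mod 73) gives 83t ≡ 60 (mod 73), and since 10⁻¹ ≡ 22 (mod 73), t ≡ 6. Hence n ≡ 47 + 83·6 = 545 (mod 6059).
From n ≡ 545 (mod 6059) write n = 545 + 6059t. Substituting into n ≡ 4 (mod 197) gives 6059t ≡ 50 (mod 197), and since 149⁻¹ ≡ 119 (mod 197), t ≡ 40. Hence n ≡ 545 + 6059·40 = 242905 (mod 1193623).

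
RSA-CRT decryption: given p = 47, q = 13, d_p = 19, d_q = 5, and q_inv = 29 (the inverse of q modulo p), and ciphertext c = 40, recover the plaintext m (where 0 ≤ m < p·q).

599

m₁ = c^(d_p) mod p: c ≡ 40 (mod 47), and 40^19 mod 47 = 35.
m₂ = c^(d_q) mod q: c ≡ 1 (mod 13), and 1^5 mod 13 = 1.
h = q_inv·(m₁ − m₂) mod p = 29·(35 − 1) mod 47 = 46.
m = m₂ + h·q = 1 + 46·13 = 599.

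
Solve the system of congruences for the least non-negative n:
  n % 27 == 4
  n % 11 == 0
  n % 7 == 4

1705

The moduli are pairwise coprime; M = 27·11·7 = 2079.
M/27 = 77; 77 ≡ 23 (mod 27); 23·20 ≡ 1, so inverse 20.
M/11 = 189; 189 ≡ 2 (mod 11); 2·6 ≡ 1, so inverse 6.
M/7 = 297; 297 ≡ 3 (mod 7); 3·5 ≡ 1, so inverse 5.
n ≡ 4·77·20 + 0·189·6 + 4·297·5 = 12100.
12100 mod 2079 = 1705.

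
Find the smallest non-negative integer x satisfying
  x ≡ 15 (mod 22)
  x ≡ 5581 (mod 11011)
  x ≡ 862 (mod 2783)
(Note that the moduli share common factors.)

181757

gcd(22, 11011) = 11 and 11 | (5581 − 15), so the pair is consistent; merging gives x ≡ 5581 (mod 22022), where 22022 = lcm(22, 11011).
gcd(22022, 2783) = 121 and 121 | (862 − 5581), so the pair is consistent; merging gives x ≡ 181757 (mod 506506), where 506506 = lcm(22022, 2783).
The solution is unique modulo lcm(22, 11011, 2783) = 506506.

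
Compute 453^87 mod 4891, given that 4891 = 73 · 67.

Mod 73: 453 ≡ 15; by Fermat, exponent reduces to 87 mod 72 = 15; 15^15 ≡ 7 (mod 73).
Mod 67: 453 ≡ 51; by Fermat, exponent reduces to 87 mod 66 = 21; 51^21 ≡ 27 (mod 67).
Combine by CRT: x ≡ 7 (mod 73), x ≡ 27 (mod 67) ⇒ x ≡ 3511 (mod 4891).

3511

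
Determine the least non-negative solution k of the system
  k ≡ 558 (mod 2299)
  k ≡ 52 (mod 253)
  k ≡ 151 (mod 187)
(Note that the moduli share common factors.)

Combine the congruences pairwise.
gcd(2299, 253) = 11 and 11 | (52 − 558), so the pair is consistent; merging gives k ≡ 558 (mod 52877), where 52877 = lcm(2299, 253).
gcd(52877, 187) = 11 and 11 | (151 − 558), so the pair is consistent; merging gives k ≡ 264943 (mod 898909), where 898909 = lcm(52877, 187).
The solution is unique modulo lcm(2299, 253, 187) = 898909.

264943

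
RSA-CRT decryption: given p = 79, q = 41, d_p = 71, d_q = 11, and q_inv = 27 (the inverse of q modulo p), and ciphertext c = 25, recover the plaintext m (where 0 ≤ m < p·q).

m₁ = c^(d_p) mod p: c ≡ 25 (mod 79), and 25^71 mod 79 = 11.
m₂ = c^(d_q) mod q: c ≡ 25 (mod 41), and 25^11 mod 41 = 25.
h = q_inv·(m₁ − m₂) mod p = 27·(11 − 25) mod 79 = 17.
m = m₂ + h·q = 25 + 17·41 = 722.

722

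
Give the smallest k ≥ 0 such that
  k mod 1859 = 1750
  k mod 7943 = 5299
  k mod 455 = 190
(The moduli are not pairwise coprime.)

Combine the congruences pairwise.
gcd(1859, 7943) = 169 and 169 | (5299 − 1750), so the pair is consistent; merging gives k ≡ 37071 (mod 87373), where 87373 = lcm(1859, 7943).
gcd(87373, 455) = 13 and 13 | (190 − 37071), so the pair is consistent; merging gives k ≡ 2920380 (mod 3058055), where 3058055 = lcm(87373, 455).
The solution is unique modulo lcm(1859, 7943, 455) = 3058055.

2920380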